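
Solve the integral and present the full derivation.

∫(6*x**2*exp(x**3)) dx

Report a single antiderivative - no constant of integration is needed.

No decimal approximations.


Step 1. Substitute u = x**3, turning ∫(6*x**2*exp(x**3)) dx into ∫(2*exp(u)) du: now ∫(2*exp(u)) du.
Step 2. Evaluate the standard form: now 2*exp(u).
Step 3. Substitute back u = x**3: now 2*exp(x**3).
Answer: 2*exp(x**3).


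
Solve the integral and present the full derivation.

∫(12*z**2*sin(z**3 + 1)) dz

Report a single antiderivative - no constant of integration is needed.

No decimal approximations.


Step 1. Substitute u = z**3 + 1, turning ∫(12*z**2*sin(z**3 + 1)) dz into ∫(4*sin(u)) du: now ∫(4*sin(u)) du.
Step 2. Evaluate the standard form: now -4*cos(u).
Step 3. Substitute back u = z**3 + 1: now -4*cos(z**3 + 1).
Answer: -4*cos(z**3 + 1).


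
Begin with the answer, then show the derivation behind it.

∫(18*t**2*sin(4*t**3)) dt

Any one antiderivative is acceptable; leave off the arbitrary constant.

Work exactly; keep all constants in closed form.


The answer is -3*cos(4*t**3)/2.
Step 1. Substitute u = t**3, turning ∫(18*t**2*sin(4*t**3)) dt into ∫(6*sin(4*u)) du: now ∫(6*sin(4*u)) du.
Step 2. Evaluate the standard form: now -3*cos(4*u)/2.
Step 3. Substitute back u = t**3: now -3*cos(4*t**3)/2.
Answer: -3*cos(4*t**3)/2.


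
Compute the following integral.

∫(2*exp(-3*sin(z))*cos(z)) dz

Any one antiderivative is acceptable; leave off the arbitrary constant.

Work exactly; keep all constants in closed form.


Answer: -2*exp(-3*sin(z))/3.


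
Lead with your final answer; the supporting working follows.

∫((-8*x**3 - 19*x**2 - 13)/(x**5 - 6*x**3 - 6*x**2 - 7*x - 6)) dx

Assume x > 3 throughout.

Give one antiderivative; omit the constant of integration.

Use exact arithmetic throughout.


The answer is -2*log(x - 3) + 3*log(x + 1) - log(x + 2) - atan(x).
Step 1. Decompose ∫((-8*x**3 - 19*x**2 - 13)/(x**5 - 6*x**3 - 6*x**2 - 7*x - 6)) dx by partial fractions, (-8*x**3 - 19*x**2 - 13)/(x**5 - 6*x**3 - 6*x**2 - 7*x - 6) = -1/(x**2 + 1) - 1/(x + 2) + 3/(x + 1) - 2/(x - 3): now ∫(-2/(x - 3)) dx + ∫(3/(x + 1)) dx + ∫(-1/(x + 2)) dx + ∫(-1/(x**2 + 1)) dx.
Step 2. Evaluate the standard form [assuming x > 3]: now -2*log(x - 3) + ∫(3/(x + 1)) dx + ∫(-1/(x + 2)) dx + ∫(-1/(x**2 + 1)) dx.
Step 3. Evaluate the standard form [assuming x > -2]: now -2*log(x - 3) - log(x + 2) + ∫(3/(x + 1)) dx + ∫(-1/(x**2 + 1)) dx.
Step 4. Evaluate the standard form [assuming x > -1]: now -2*log(x - 3) + 3*log(x + 1) - log(x + 2) + ∫(-1/(x**2 + 1)) dx.
Step 5. Evaluate the standard form: now -2*log(x - 3) + 3*log(x + 1) - log(x + 2) - atan(x).
Answer: -2*log(x - 3) + 3*log(x + 1) - log(x + 2) - atan(x).


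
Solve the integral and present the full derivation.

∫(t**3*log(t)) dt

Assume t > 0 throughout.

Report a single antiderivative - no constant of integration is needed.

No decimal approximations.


Step 1. Integrate ∫(t**3*log(t)) dt by parts with u = log(t), dv = (t**3) dt, so v = t**4/4 [assuming t > 0]: now t**4*log(t)/4 + ∫(-t**3/4) dt.
Step 2. Evaluate the standard form: now t**4*log(t)/4 - t**4/16.
Answer: t**4*log(t)/4 - t**4/16.


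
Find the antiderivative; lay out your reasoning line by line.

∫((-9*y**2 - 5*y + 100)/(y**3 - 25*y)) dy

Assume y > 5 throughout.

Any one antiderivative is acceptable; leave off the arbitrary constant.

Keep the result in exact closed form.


Step 1. Decompose ∫((-9*y**2 - 5*y + 100)/(y**3 - 25*y)) dy by partial fractions, (-9*y**2 - 5*y + 100)/(y**3 - 25*y) = -2/(y + 5) - 3/(y - 5) - 4/y: now ∫(-4/y) dy + ∫(-3/(y - 5)) dy + ∫(-2/(y + 5)) dy.
Step 2. Evaluate the standard form [assuming y > 5]: now -3*log(y - 5) + ∫(-4/y) dy + ∫(-2/(y + 5)) dy.
Step 3. Evaluate the standard form [assuming y > -5]: now -3*log(y - 5) - 2*log(y + 5) + ∫(-4/y) dy.
Step 4. Evaluate the standard form [assuming y > 0]: now -4*log(y) - 3*log(y - 5) - 2*log(y + 5).
Answer: -4*log(y) - 3*log(y - 5) - 2*log(y + 5).


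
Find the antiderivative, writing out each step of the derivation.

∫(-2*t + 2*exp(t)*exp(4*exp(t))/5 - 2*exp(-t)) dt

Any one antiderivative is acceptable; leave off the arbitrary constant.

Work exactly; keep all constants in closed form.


Step 1. Rewrite: now ∫(-2*t) dt + ∫(2*exp(t)*exp(4*exp(t))/5) dt + ∫(-2*exp(-t)) dt.
Step 2. Substitute u = exp(t), turning ∫(2*exp(t)*exp(4*exp(t))/5) dt into ∫(2*exp(4*u)/5) du: now ∫(-2*t) dt + ∫(-2*exp(-t)) dt + ∫(2*exp(4*u)/5) du.
Step 3. Evaluate the standard form: now exp(4*u)/10 + ∫(-2*t) dt + ∫(-2*exp(-t)) dt.
Step 4. Substitute back u = exp(t): now exp(4*exp(t))/10 + ∫(-2*t) dt + ∫(-2*exp(-t)) dt.
Step 5. Evaluate the standard form: now exp(4*exp(t))/10 + ∫(-2*t) dt + 2*exp(-t).
Step 6. Evaluate the standard form: now -t**2 + exp(4*exp(t))/10 + 2*exp(-t).
Answer: -t**2 + exp(4*exp(t))/10 + 2*exp(-t).


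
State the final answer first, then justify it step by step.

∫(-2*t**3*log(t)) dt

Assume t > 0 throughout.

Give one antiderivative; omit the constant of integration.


The answer is -t**4*log(t)/2 + t**4/8.
Step 1. Integrate ∫(-2*t**3*log(t)) dt by parts with u = log(t), dv = (-2*t**3) dt, so v = -t**4/2 [assuming t > 0]: now -t**4*log(t)/2 + ∫(t**3/2) dt.
Step 2. Evaluate the standard form: now -t**4*log(t)/2 + t**4/8.
Answer: -t**4*log(t)/2 + t**4/8.


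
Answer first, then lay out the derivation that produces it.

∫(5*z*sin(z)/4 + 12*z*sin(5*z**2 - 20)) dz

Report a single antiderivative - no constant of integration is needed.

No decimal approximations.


The answer is -5*z*cos(z)/4 + 5*sin(z)/4 - 6*cos(5*z**2 - 20)/5.
Step 1. Rewrite: now ∫(5*z*sin(z)/4) dz + ∫(12*z*sin(5*z**2 - 20)) dz.
Step 2. Substitute u = z**2 - 4, turning ∫(12*z*sin(5*z**2 - 20)) dz into ∫(6*sin(5*u)) du: now ∫(5*z*sin(z)/4) dz + ∫(6*sin(5*u)) du.
Step 3. Evaluate the standard form: now -6*cos(5*u)/5 + ∫(5*z*sin(z)/4) dz.
Step 4. Substitute back u = z**2 - 4: now -6*cos(5*z**2 - 20)/5 + ∫(5*z*sin(z)/4) dz.
Step 5. Integrate ∫(5*z*sin(z)/4) dz by parts with u = z, dv = (5*sin(z)/4) dz, so v = -5*cos(z)/4: now -5*z*cos(z)/4 - 6*cos(5*z**2 - 20)/5 + ∫(5*cos(z)/4) dz.
Step 6. Evaluate the standard form: now -5*z*cos(z)/4 + 5*sin(z)/4 - 6*cos(5*z**2 - 20)/5.
Answer: -5*z*cos(z)/4 + 5*sin(z)/4 - 6*cos(5*z**2 - 20)/5.


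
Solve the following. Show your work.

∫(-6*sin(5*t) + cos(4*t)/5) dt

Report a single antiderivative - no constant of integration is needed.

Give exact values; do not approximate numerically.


Step 1. Rewrite: now ∫(-6*sin(5*t)) dt + ∫(cos(4*t)/5) dt.
Step 2. Evaluate the standard form: now 6*cos(5*t)/5 + ∫(cos(4*t)/5) dt.
Step 3. Evaluate the standard form: now sin(4*t)/20 + 6*cos(5*t)/5.
Answer: sin(4*t)/20 + 6*cos(5*t)/5.


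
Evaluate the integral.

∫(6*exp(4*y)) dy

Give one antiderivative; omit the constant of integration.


Answer: 3*exp(4*y)/2.


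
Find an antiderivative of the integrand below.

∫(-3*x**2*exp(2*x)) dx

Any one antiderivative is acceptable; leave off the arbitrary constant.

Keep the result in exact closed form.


Answer: -3*x**2*exp(2*x)/2 + 3*x*exp(2*x)/2 - 3*exp(2*x)/4.


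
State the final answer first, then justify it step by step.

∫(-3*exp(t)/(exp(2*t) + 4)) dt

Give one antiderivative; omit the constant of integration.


The answer is -3*atan(exp(t)/2)/2.
Step 1. Substitute u = exp(t), turning ∫(-3*exp(t)/(exp(2*t) + 4)) dt into ∫(-3/(u**2 + 4)) du: now ∫(-3/(u**2 + 4)) du.
Step 2. Evaluate the standard form: now -3*atan(u/2)/2.
Step 3. Substitute back u = exp(t): now -3*atan(exp(t)/2)/2.
Answer: -3*atan(exp(t)/2)/2.


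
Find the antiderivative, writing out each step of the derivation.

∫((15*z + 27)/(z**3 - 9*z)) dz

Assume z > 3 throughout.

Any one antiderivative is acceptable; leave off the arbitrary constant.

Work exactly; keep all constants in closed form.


Step 1. Decompose ∫((15*z + 27)/(z**3 - 9*z)) dz by partial fractions, (15*z + 27)/(z**3 - 9*z) = -1/(z + 3) + 4/(z - 3) - 3/z: now ∫(-3/z) dz + ∫(4/(z - 3)) dz + ∫(-1/(z + 3)) dz.
Step 2. Evaluate the standard form [assuming z > 0]: now -3*log(z) + ∫(4/(z - 3)) dz + ∫(-1/(z + 3)) dz.
Step 3. Evaluate the standard form [assuming z > 3]: now -3*log(z) + 4*log(z - 3) + ∫(-1/(z + 3)) dz.
Step 4. Evaluate the standard form [assuming z > -3]: now -3*log(z) + 4*log(z - 3) - log(z + 3).
Answer: -3*log(z) + 4*log(z - 3) - log(z + 3).


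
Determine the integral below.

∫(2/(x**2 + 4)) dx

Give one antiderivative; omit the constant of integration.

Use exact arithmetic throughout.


Answer: atan(x/2).


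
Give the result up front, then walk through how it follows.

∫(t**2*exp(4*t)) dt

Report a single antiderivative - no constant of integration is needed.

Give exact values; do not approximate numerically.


The answer is t**2*exp(4*t)/4 - t*exp(4*t)/8 + exp(4*t)/32.
Step 1. Integrate ∫(t**2*exp(4*t)) dt by parts with u = t**2, dv = (exp(4*t)) dt, so v = exp(4*t)/4: now t**2*exp(4*t)/4 + ∫(-t*exp(4*t)/2) dt.
Step 2. Integrate ∫(-t*exp(4*t)/2) dt by parts with u = t, dv = (-exp(4*t)/2) dt, so v = -exp(4*t)/8: now t**2*exp(4*t)/4 - t*exp(4*t)/8 + ∫(exp(4*t)/8) dt.
Step 3. Evaluate the standard form: now t**2*exp(4*t)/4 - t*exp(4*t)/8 + exp(4*t)/32.
Answer: t**2*exp(4*t)/4 - t*exp(4*t)/8 + exp(4*t)/32.


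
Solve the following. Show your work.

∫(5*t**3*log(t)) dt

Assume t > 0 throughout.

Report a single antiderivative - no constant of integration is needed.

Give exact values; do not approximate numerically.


Step 1. Integrate ∫(5*t**3*log(t)) dt by parts with u = log(t), dv = (5*t**3) dt, so v = 5*t**4/4 [assuming t > 0]: now 5*t**4*log(t)/4 + ∫(-5*t**3/4) dt.
Step 2. Evaluate the standard form: now 5*t**4*log(t)/4 - 5*t**4/16.
Answer: 5*t**4*log(t)/4 - 5*t**4/16.


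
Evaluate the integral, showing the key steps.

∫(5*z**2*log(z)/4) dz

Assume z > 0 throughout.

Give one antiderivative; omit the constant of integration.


Step 1. Integrate ∫(5*z**2*log(z)/4) dz by parts with u = log(z), dv = (5*z**2/4) dz, so v = 5*z**3/12 [assuming z > 0]: now 5*z**3*log(z)/12 + ∫(-5*z**2/12) dz.
Step 2. Evaluate the standard form: now 5*z**3*log(z)/12 - 5*z**3/36.
Answer: 5*z**3*log(z)/12 - 5*z**3/36.


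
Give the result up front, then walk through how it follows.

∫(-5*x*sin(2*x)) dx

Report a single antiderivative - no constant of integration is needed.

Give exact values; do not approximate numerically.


The answer is 5*x*cos(2*x)/2 - 5*sin(2*x)/4.
Step 1. Integrate ∫(-5*x*sin(2*x)) dx by parts with u = x, dv = (-5*sin(2*x)) dx, so v = 5*cos(2*x)/2: now 5*x*cos(2*x)/2 + ∫(-5*cos(2*x)/2) dx.
Step 2. Evaluate the standard form: now 5*x*cos(2*x)/2 - 5*sin(2*x)/4.
Answer: 5*x*cos(2*x)/2 - 5*sin(2*x)/4.


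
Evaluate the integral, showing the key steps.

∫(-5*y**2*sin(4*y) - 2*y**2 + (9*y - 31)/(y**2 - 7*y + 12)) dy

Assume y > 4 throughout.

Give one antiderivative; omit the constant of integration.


Step 1. Rewrite: now ∫(-2*y**2) dy + ∫(-5*y**2*sin(4*y)) dy + ∫((9*y - 31)/(y**2 - 7*y + 12)) dy.
Step 2. Decompose ∫((9*y - 31)/(y**2 - 7*y + 12)) dy by partial fractions, (9*y - 31)/(y**2 - 7*y + 12) = 4/(y - 3) + 5/(y - 4): now ∫(-2*y**2) dy + ∫(-5*y**2*sin(4*y)) dy + ∫(5/(y - 4)) dy + ∫(4/(y - 3)) dy.
Step 3. Evaluate the standard form [assuming y > 4]: now 5*log(y - 4) + ∫(-2*y**2) dy + ∫(-5*y**2*sin(4*y)) dy + ∫(4/(y - 3)) dy.
Step 4. Evaluate the standard form [assuming y > 3]: now 5*log(y - 4) + 4*log(y - 3) + ∫(-2*y**2) dy + ∫(-5*y**2*sin(4*y)) dy.
Step 5. Evaluate the standard form: now -2*y**3/3 + 5*log(y - 4) + 4*log(y - 3) + ∫(-5*y**2*sin(4*y)) dy.
Step 6. Integrate ∫(-5*y**2*sin(4*y)) dy by parts with u = y**2, dv = (-5*sin(4*y)) dy, so v = 5*cos(4*y)/4: now -2*y**3/3 + 5*y**2*cos(4*y)/4 + 5*log(y - 4) + 4*log(y - 3) + ∫(-5*y*cos(4*y)/2) dy.
Step 7. Integrate ∫(-5*y*cos(4*y)/2) dy by parts with u = y, dv = (-5*cos(4*y)/2) dy, so v = -5*sin(4*y)/8: now -2*y**3/3 + 5*y**2*cos(4*y)/4 - 5*y*sin(4*y)/8 + 5*log(y - 4) + 4*log(y - 3) + ∫(5*sin(4*y)/8) dy.
Step 8. Evaluate the standard form: now -2*y**3/3 + 5*y**2*cos(4*y)/4 - 5*y*sin(4*y)/8 + 5*log(y - 4) + 4*log(y - 3) - 5*cos(4*y)/32.
Answer: -2*y**3/3 + 5*y**2*cos(4*y)/4 - 5*y*sin(4*y)/8 + 5*log(y - 4) + 4*log(y - 3) - 5*cos(4*y)/32.


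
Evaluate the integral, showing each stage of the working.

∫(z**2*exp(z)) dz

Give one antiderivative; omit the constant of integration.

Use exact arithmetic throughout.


Step 1. Integrate ∫(z**2*exp(z)) dz by parts with u = z**2, dv = (exp(z)) dz, so v = exp(z): now z**2*exp(z) + ∫(-2*z*exp(z)) dz.
Step 2. Integrate ∫(-2*z*exp(z)) dz by parts with u = z, dv = (-2*exp(z)) dz, so v = -2*exp(z): now z**2*exp(z) - 2*z*exp(z) + ∫(2*exp(z)) dz.
Step 3. Evaluate the standard form: now z**2*exp(z) - 2*z*exp(z) + 2*exp(z).
Answer: z**2*exp(z) - 2*z*exp(z) + 2*exp(z).


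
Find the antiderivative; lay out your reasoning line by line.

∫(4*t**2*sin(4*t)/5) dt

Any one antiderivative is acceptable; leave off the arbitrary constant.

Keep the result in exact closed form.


Step 1. Integrate ∫(4*t**2*sin(4*t)/5) dt by parts with u = t**2, dv = (4*sin(4*t)/5) dt, so v = -cos(4*t)/5: now -t**2*cos(4*t)/5 + ∫(2*t*cos(4*t)/5) dt.
Step 2. Integrate ∫(2*t*cos(4*t)/5) dt by parts with u = t, dv = (2*cos(4*t)/5) dt, so v = sin(4*t)/10: now -t**2*cos(4*t)/5 + t*sin(4*t)/10 + ∫(-sin(4*t)/10) dt.
Step 3. Evaluate the standard form: now -t**2*cos(4*t)/5 + t*sin(4*t)/10 + cos(4*t)/40.
Answer: -t**2*cos(4*t)/5 + t*sin(4*t)/10 + cos(4*t)/40.


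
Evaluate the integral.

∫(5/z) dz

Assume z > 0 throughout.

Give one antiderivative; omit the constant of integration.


Answer: 5*log(z).


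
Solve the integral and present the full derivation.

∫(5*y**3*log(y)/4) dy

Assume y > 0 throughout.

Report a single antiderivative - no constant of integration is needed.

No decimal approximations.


Step 1. Integrate ∫(5*y**3*log(y)/4) dy by parts with u = log(y), dv = (5*y**3/4) dy, so v = 5*y**4/16 [assuming y > 0]: now 5*y**4*log(y)/16 + ∫(-5*y**3/16) dy.
Step 2. Evaluate the standard form: now 5*y**4*log(y)/16 - 5*y**4/64.
Answer: 5*y**4*log(y)/16 - 5*y**4/64.


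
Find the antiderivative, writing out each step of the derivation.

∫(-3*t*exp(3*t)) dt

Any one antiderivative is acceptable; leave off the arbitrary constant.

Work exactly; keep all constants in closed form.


Step 1. Integrate ∫(-3*t*exp(3*t)) dt by parts with u = t, dv = (-3*exp(3*t)) dt, so v = -exp(3*t): now -t*exp(3*t) + ∫(exp(3*t)) dt.
Step 2. Evaluate the standard form: now -t*exp(3*t) + exp(3*t)/3.
Answer: -t*exp(3*t) + exp(3*t)/3.


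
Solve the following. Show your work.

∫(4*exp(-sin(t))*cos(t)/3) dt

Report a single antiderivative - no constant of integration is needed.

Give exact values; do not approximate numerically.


Step 1. Substitute u = sin(t), turning ∫(4*exp(-sin(t))*cos(t)/3) dt into ∫(4*exp(-u)/3) du: now ∫(4*exp(-u)/3) du.
Step 2. Evaluate the standard form: now -4*exp(-u)/3.
Step 3. Substitute back u = sin(t): now -4*exp(-sin(t))/3.
Answer: -4*exp(-sin(t))/3.


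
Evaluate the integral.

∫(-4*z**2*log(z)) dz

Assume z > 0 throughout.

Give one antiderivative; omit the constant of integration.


Answer: -4*z**3*log(z)/3 + 4*z**3/9.


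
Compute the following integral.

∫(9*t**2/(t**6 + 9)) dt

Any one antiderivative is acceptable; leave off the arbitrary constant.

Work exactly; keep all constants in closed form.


Answer: atan(t**3/3).


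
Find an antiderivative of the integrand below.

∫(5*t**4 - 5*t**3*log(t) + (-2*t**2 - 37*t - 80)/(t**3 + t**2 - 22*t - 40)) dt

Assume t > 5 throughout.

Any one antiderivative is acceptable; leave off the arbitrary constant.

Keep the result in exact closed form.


Answer: t**5 - 5*t**4*log(t)/4 + 5*t**4/16 - 5*log(t - 5) + log(t + 2) + 2*log(t + 4).


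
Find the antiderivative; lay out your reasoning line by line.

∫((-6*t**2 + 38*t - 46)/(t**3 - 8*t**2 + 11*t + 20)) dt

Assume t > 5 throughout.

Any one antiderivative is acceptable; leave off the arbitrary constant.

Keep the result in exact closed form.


Step 1. Decompose ∫((-6*t**2 + 38*t - 46)/(t**3 - 8*t**2 + 11*t + 20)) dt by partial fractions, (-6*t**2 + 38*t - 46)/(t**3 - 8*t**2 + 11*t + 20) = -3/(t + 1) - 2/(t - 4) - 1/(t - 5): now ∫(-1/(t - 5)) dt + ∫(-2/(t - 4)) dt + ∫(-3/(t + 1)) dt.
Step 2. Evaluate the standard form [assuming t > -1]: now -3*log(t + 1) + ∫(-1/(t - 5)) dt + ∫(-2/(t - 4)) dt.
Step 3. Evaluate the standard form [assuming t > 4]: now -2*log(t - 4) - 3*log(t + 1) + ∫(-1/(t - 5)) dt.
Step 4. Evaluate the standard form [assuming t > 5]: now -log(t - 5) - 2*log(t - 4) - 3*log(t + 1).
Answer: -log(t - 5) - 2*log(t - 4) - 3*log(t + 1).


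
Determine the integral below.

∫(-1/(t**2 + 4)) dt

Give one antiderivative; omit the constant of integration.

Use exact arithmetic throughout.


Answer: -atan(t/2)/2.


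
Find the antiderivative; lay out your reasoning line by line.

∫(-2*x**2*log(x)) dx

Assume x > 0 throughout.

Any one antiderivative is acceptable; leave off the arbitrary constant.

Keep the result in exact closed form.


Step 1. Integrate ∫(-2*x**2*log(x)) dx by parts with u = log(x), dv = (-2*x**2) dx, so v = -2*x**3/3 [assuming x > 0]: now -2*x**3*log(x)/3 + ∫(2*x**2/3) dx.
Step 2. Evaluate the standard form: now -2*x**3*log(x)/3 + 2*x**3/9.
Answer: -2*x**3*log(x)/3 + 2*x**3/9.


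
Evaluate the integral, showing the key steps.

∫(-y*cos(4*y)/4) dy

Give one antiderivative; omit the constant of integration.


Step 1. Integrate ∫(-y*cos(4*y)/4) dy by parts with u = y, dv = (-cos(4*y)/4) dy, so v = -sin(4*y)/16: now -y*sin(4*y)/16 + ∫(sin(4*y)/16) dy.
Step 2. Evaluate the standard form: now -y*sin(4*y)/16 - cos(4*y)/64.
Answer: -y*sin(4*y)/16 - cos(4*y)/64.


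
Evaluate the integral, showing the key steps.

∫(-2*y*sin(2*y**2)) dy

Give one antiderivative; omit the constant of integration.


Step 1. Substitute u = y**2, turning ∫(-2*y*sin(2*y**2)) dy into ∫(-sin(2*u)) du: now ∫(-sin(2*u)) du.
Step 2. Evaluate the standard form: now cos(2*u)/2.
Step 3. Substitute back u = y**2: now cos(2*y**2)/2.
Answer: cos(2*y**2)/2.


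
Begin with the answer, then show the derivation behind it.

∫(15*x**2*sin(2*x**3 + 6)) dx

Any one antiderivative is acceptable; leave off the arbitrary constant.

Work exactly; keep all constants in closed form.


The answer is -5*cos(2*x**3 + 6)/2.
Step 1. Substitute u = x**3 + 3, turning ∫(15*x**2*sin(2*x**3 + 6)) dx into ∫(5*sin(2*u)) du: now ∫(5*sin(2*u)) du.
Step 2. Evaluate the standard form: now -5*cos(2*u)/2.
Step 3. Substitute back u = x**3 + 3: now -5*cos(2*x**3 + 6)/2.
Answer: -5*cos(2*x**3 + 6)/2.


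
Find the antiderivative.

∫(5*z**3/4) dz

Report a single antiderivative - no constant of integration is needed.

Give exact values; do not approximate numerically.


Answer: 5*z**4/16.


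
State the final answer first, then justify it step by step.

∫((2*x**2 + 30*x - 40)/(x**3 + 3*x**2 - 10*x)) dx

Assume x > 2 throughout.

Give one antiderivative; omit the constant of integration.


The answer is 4*log(x) + 2*log(x - 2) - 4*log(x + 5).
Step 1. Decompose ∫((2*x**2 + 30*x - 40)/(x**3 + 3*x**2 - 10*x)) dx by partial fractions, (2*x**2 + 30*x - 40)/(x**3 + 3*x**2 - 10*x) = -4/(x + 5) + 2/(x - 2) + 4/x: now ∫(4/x) dx + ∫(2/(x - 2)) dx + ∫(-4/(x + 5)) dx.
Step 2. Evaluate the standard form [assuming x > -5]: now -4*log(x + 5) + ∫(4/x) dx + ∫(2/(x - 2)) dx.
Step 3. Evaluate the standard form [assuming x > 2]: now 2*log(x - 2) - 4*log(x + 5) + ∫(4/x) dx.
Step 4. Evaluate the standard form [assuming x > 0]: now 4*log(x) + 2*log(x - 2) - 4*log(x + 5).
Answer: 4*log(x) + 2*log(x - 2) - 4*log(x + 5).


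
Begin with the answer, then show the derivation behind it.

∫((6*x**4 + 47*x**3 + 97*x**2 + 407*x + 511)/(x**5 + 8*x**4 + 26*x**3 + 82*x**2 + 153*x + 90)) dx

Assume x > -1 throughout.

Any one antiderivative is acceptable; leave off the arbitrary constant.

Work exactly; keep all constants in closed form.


The answer is 4*log(x + 1) + 5*log(x + 2) - 3*log(x + 5) - 2*atan(x/3)/3.
Step 1. Decompose ∫((6*x**4 + 47*x**3 + 97*x**2 + 407*x + 511)/(x**5 + 8*x**4 + 26*x**3 + 82*x**2 + 153*x + 90)) dx by partial fractions, (6*x**4 + 47*x**3 + 97*x**2 + 407*x + 511)/(x**5 + 8*x**4 + 26*x**3 + 82*x**2 + 153*x + 90) = -2/(x**2 + 9) - 3/(x + 5) + 5/(x + 2) + 4/(x + 1): now ∫(4/(x + 1)) dx + ∫(5/(x + 2)) dx + ∫(-3/(x + 5)) dx + ∫(-2/(x**2 + 9)) dx.
Step 2. Evaluate the standard form [assuming x > -1]: now 4*log(x + 1) + ∫(5/(x + 2)) dx + ∫(-3/(x + 5)) dx + ∫(-2/(x**2 + 9)) dx.
Step 3. Evaluate the standard form [assuming x > -2]: now 4*log(x + 1) + 5*log(x + 2) + ∫(-3/(x + 5)) dx + ∫(-2/(x**2 + 9)) dx.
Step 4. Evaluate the standard form [assuming x > -5]: now 4*log(x + 1) + 5*log(x + 2) - 3*log(x + 5) + ∫(-2/(x**2 + 9)) dx.
Step 5. Evaluate the standard form: now 4*log(x + 1) + 5*log(x + 2) - 3*log(x + 5) - 2*atan(x/3)/3.
Answer: 4*log(x + 1) + 5*log(x + 2) - 3*log(x + 5) - 2*atan(x/3)/3.


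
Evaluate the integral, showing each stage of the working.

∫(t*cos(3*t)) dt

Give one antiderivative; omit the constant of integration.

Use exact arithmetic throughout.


Step 1. Integrate ∫(t*cos(3*t)) dt by parts with u = t, dv = (cos(3*t)) dt, so v = sin(3*t)/3: now t*sin(3*t)/3 + ∫(-sin(3*t)/3) dt.
Step 2. Evaluate the standard form: now t*sin(3*t)/3 + cos(3*t)/9.
Answer: t*sin(3*t)/3 + cos(3*t)/9.


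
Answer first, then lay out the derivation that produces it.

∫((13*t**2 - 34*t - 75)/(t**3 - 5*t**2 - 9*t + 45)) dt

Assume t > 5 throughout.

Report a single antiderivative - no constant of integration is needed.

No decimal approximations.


The answer is 5*log(t - 5) + 5*log(t - 3) + 3*log(t + 3).
Step 1. Decompose ∫((13*t**2 - 34*t - 75)/(t**3 - 5*t**2 - 9*t + 45)) dt by partial fractions, (13*t**2 - 34*t - 75)/(t**3 - 5*t**2 - 9*t + 45) = 3/(t + 3) + 5/(t - 3) + 5/(t - 5): now ∫(5/(t - 5)) dt + ∫(5/(t - 3)) dt + ∫(3/(t + 3)) dt.
Step 2. Evaluate the standard form [assuming t > 3]: now 5*log(t - 3) + ∫(5/(t - 5)) dt + ∫(3/(t + 3)) dt.
Step 3. Evaluate the standard form [assuming t > 5]: now 5*log(t - 5) + 5*log(t - 3) + ∫(3/(t + 3)) dt.
Step 4. Evaluate the standard form [assuming t > -3]: now 5*log(t - 5) + 5*log(t - 3) + 3*log(t + 3).
Answer: 5*log(t - 5) + 5*log(t - 3) + 3*log(t + 3).


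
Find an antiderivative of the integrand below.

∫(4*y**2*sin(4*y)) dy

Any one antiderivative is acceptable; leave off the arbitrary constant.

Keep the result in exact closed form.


Answer: -y**2*cos(4*y) + y*sin(4*y)/2 + cos(4*y)/8.


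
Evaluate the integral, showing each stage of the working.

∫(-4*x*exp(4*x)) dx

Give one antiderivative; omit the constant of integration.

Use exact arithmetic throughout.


Step 1. Integrate ∫(-4*x*exp(4*x)) dx by parts with u = x, dv = (-4*exp(4*x)) dx, so v = -exp(4*x): now -x*exp(4*x) + ∫(exp(4*x)) dx.
Step 2. Evaluate the standard form: now -x*exp(4*x) + exp(4*x)/4.
Answer: -x*exp(4*x) + exp(4*x)/4.


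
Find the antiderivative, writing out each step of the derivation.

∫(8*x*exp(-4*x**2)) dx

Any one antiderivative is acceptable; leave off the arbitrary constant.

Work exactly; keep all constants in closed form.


Step 1. Substitute u = x**2, turning ∫(8*x*exp(-4*x**2)) dx into ∫(4*exp(-4*u)) du: now ∫(4*exp(-4*u)) du.
Step 2. Evaluate the standard form: now -exp(-4*u).
Step 3. Substitute back u = x**2: now -exp(-4*x**2).
Answer: -exp(-4*x**2).


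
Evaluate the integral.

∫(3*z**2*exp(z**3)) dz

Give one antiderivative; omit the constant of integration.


Answer: exp(z**3).


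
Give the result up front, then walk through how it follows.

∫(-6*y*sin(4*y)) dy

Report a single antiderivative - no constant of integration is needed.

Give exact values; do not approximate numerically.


The answer is 3*y*cos(4*y)/2 - 3*sin(4*y)/8.
Step 1. Integrate ∫(-6*y*sin(4*y)) dy by parts with u = y, dv = (-6*sin(4*y)) dy, so v = 3*cos(4*y)/2: now 3*y*cos(4*y)/2 + ∫(-3*cos(4*y)/2) dy.
Step 2. Evaluate the standard form: now 3*y*cos(4*y)/2 - 3*sin(4*y)/8.
Answer: 3*y*cos(4*y)/2 - 3*sin(4*y)/8.


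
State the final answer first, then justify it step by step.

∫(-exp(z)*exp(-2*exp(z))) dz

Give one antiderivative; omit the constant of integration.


The answer is exp(-2*exp(z))/2.
Step 1. Substitute u = exp(z), turning ∫(-exp(z)*exp(-2*exp(z))) dz into ∫(-exp(-2*u)) du: now ∫(-exp(-2*u)) du.
Step 2. Evaluate the standard form: now exp(-2*u)/2.
Step 3. Substitute back u = exp(z): now exp(-2*exp(z))/2.
Answer: exp(-2*exp(z))/2.


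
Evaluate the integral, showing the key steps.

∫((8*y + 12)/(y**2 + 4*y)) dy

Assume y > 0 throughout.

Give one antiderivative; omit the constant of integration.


Step 1. Decompose ∫((8*y + 12)/(y**2 + 4*y)) dy by partial fractions, (8*y + 12)/(y**2 + 4*y) = 5/(y + 4) + 3/y: now ∫(3/y) dy + ∫(5/(y + 4)) dy.
Step 2. Evaluate the standard form [assuming y > -4]: now 5*log(y + 4) + ∫(3/y) dy.
Step 3. Evaluate the standard form [assuming y > 0]: now 3*log(y) + 5*log(y + 4).
Answer: 3*log(y) + 5*log(y + 4).


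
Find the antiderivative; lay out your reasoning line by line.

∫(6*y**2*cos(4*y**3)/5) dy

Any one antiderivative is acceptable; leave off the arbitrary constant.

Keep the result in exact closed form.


Step 1. Substitute u = y**3, turning ∫(6*y**2*cos(4*y**3)/5) dy into ∫(2*cos(4*u)/5) du: now ∫(2*cos(4*u)/5) du.
Step 2. Evaluate the standard form: now sin(4*u)/10.
Step 3. Substitute back u = y**3: now sin(4*y**3)/10.
Answer: sin(4*y**3)/10.


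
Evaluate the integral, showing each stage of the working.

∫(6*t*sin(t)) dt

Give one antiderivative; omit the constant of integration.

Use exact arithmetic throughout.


Step 1. Integrate ∫(6*t*sin(t)) dt by parts with u = t, dv = (6*sin(t)) dt, so v = -6*cos(t): now -6*t*cos(t) + ∫(6*cos(t)) dt.
Step 2. Evaluate the standard form: now -6*t*cos(t) + 6*sin(t).
Answer: -6*t*cos(t) + 6*sin(t).


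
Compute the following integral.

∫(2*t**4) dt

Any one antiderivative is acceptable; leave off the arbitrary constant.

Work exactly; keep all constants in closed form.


Answer: 2*t**5/5.


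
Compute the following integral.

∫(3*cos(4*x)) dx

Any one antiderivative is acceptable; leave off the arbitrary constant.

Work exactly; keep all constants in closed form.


Answer: 3*sin(4*x)/4.


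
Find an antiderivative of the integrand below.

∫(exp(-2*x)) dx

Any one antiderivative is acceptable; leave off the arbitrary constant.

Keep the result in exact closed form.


Answer: -exp(-2*x)/2.


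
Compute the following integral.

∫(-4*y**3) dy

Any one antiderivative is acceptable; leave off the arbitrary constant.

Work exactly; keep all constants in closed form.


Answer: -y**4.


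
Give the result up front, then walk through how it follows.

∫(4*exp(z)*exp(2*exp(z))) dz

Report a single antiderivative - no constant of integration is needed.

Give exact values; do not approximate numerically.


The answer is 2*exp(2*exp(z)).
Step 1. Substitute u = exp(z), turning ∫(4*exp(z)*exp(2*exp(z))) dz into ∫(4*exp(2*u)) du: now ∫(4*exp(2*u)) du.
Step 2. Evaluate the standard form: now 2*exp(2*u).
Step 3. Substitute back u = exp(z): now 2*exp(2*exp(z)).
Answer: 2*exp(2*exp(z)).


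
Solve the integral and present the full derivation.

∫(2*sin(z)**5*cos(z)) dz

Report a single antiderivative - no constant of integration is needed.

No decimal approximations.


Step 1. Substitute u = sin(z), turning ∫(2*sin(z)**5*cos(z)) dz into ∫(2*u**5) du: now ∫(2*u**5) du.
Step 2. Evaluate the standard form: now u**6/3.
Step 3. Substitute back u = sin(z): now sin(z)**6/3.
Answer: sin(z)**6/3.


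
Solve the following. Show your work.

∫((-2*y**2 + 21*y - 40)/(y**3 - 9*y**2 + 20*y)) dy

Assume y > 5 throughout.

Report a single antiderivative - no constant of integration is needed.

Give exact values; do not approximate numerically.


Step 1. Decompose ∫((-2*y**2 + 21*y - 40)/(y**3 - 9*y**2 + 20*y)) dy by partial fractions, (-2*y**2 + 21*y - 40)/(y**3 - 9*y**2 + 20*y) = -3/(y - 4) + 3/(y - 5) - 2/y: now ∫(-2/y) dy + ∫(3/(y - 5)) dy + ∫(-3/(y - 4)) dy.
Step 2. Evaluate the standard form [assuming y > 0]: now -2*log(y) + ∫(3/(y - 5)) dy + ∫(-3/(y - 4)) dy.
Step 3. Evaluate the standard form [assuming y > 4]: now -2*log(y) - 3*log(y - 4) + ∫(3/(y - 5)) dy.
Step 4. Evaluate the standard form [assuming y > 5]: now -2*log(y) + 3*log(y - 5) - 3*log(y - 4).
Answer: -2*log(y) + 3*log(y - 5) - 3*log(y - 4).


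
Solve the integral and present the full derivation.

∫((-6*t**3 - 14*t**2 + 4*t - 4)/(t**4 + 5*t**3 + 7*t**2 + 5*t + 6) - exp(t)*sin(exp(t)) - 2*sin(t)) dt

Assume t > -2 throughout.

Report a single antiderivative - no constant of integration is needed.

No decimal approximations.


Step 1. Rewrite: now ∫((-6*t**3 - 14*t**2 + 4*t - 4)/(t**4 + 5*t**3 + 7*t**2 + 5*t + 6)) dt + ∫(-exp(t)*sin(exp(t))) dt + ∫(-2*sin(t)) dt.
Step 2. Decompose ∫((-6*t**3 - 14*t**2 + 4*t - 4)/(t**4 + 5*t**3 + 7*t**2 + 5*t + 6)) dt by partial fractions, (-6*t**3 - 14*t**2 + 4*t - 4)/(t**4 + 5*t**3 + 7*t**2 + 5*t + 6) = 2/(t**2 + 1) - 2/(t + 3) - 4/(t + 2): now ∫(-exp(t)*sin(exp(t))) dt + ∫(-4/(t + 2)) dt + ∫(-2/(t + 3)) dt + ∫(2/(t**2 + 1)) dt + ∫(-2*sin(t)) dt.
Step 3. Evaluate the standard form [assuming t > -2]: now -4*log(t + 2) + ∫(-exp(t)*sin(exp(t))) dt + ∫(-2/(t + 3)) dt + ∫(2/(t**2 + 1)) dt + ∫(-2*sin(t)) dt.
Step 4. Evaluate the standard form [assuming t > -3]: now -4*log(t + 2) - 2*log(t + 3) + ∫(-exp(t)*sin(exp(t))) dt + ∫(2/(t**2 + 1)) dt + ∫(-2*sin(t)) dt.
Step 5. Evaluate the standard form: now -4*log(t + 2) - 2*log(t + 3) + 2*atan(t) + ∫(-exp(t)*sin(exp(t))) dt + ∫(-2*sin(t)) dt.
Step 6. Evaluate the standard form: now -4*log(t + 2) - 2*log(t + 3) + 2*cos(t) + 2*atan(t) + ∫(-exp(t)*sin(exp(t))) dt.
Step 7. Substitute u = exp(t), turning ∫(-exp(t)*sin(exp(t))) dt into ∫(-sin(u)) du: now -4*log(t + 2) - 2*log(t + 3) + 2*cos(t) + 2*atan(t) + ∫(-sin(u)) du.
Step 8. Evaluate the standard form: now -4*log(t + 2) - 2*log(t + 3) + 2*cos(t) + cos(u) + 2*atan(t).
Step 9. Substitute back u = exp(t): now -4*log(t + 2) - 2*log(t + 3) + 2*cos(t) + cos(exp(t)) + 2*atan(t).
Answer: -4*log(t + 2) - 2*log(t + 3) + 2*cos(t) + cos(exp(t)) + 2*atan(t).


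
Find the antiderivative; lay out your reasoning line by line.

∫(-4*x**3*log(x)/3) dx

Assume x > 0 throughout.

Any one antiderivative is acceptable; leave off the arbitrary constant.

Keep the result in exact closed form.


Step 1. Integrate ∫(-4*x**3*log(x)/3) dx by parts with u = log(x), dv = (-4*x**3/3) dx, so v = -x**4/3 [assuming x > 0]: now -x**4*log(x)/3 + ∫(x**3/3) dx.
Step 2. Evaluate the standard form: now -x**4*log(x)/3 + x**4/12.
Answer: -x**4*log(x)/3 + x**4/12.


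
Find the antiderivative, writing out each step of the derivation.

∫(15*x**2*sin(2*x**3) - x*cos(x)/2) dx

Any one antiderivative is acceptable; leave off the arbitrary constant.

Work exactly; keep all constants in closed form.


Step 1. Rewrite: now ∫(-x*cos(x)/2) dx + ∫(15*x**2*sin(2*x**3)) dx.
Step 2. Integrate ∫(-x*cos(x)/2) dx by parts with u = x, dv = (-cos(x)/2) dx, so v = -sin(x)/2: now -x*sin(x)/2 + ∫(15*x**2*sin(2*x**3)) dx + ∫(sin(x)/2) dx.
Step 3. Evaluate the standard form: now -x*sin(x)/2 - cos(x)/2 + ∫(15*x**2*sin(2*x**3)) dx.
Step 4. Substitute u = x**3, turning ∫(15*x**2*sin(2*x**3)) dx into ∫(5*sin(2*u)) du: now -x*sin(x)/2 - cos(x)/2 + ∫(5*sin(2*u)) du.
Step 5. Evaluate the standard form: now -x*sin(x)/2 - 5*cos(2*u)/2 - cos(x)/2.
Step 6. Substitute back u = x**3: now -x*sin(x)/2 - cos(x)/2 - 5*cos(2*x**3)/2.
Answer: -x*sin(x)/2 - cos(x)/2 - 5*cos(2*x**3)/2.


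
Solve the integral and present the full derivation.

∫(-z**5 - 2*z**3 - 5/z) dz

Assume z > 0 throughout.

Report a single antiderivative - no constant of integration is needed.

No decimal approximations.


Step 1. Rewrite: now ∫(-5/z) dz + ∫(-2*z**3) dz + ∫(-z**5) dz.
Step 2. Evaluate the standard form: now -z**6/6 + ∫(-5/z) dz + ∫(-2*z**3) dz.
Step 3. Evaluate the standard form [assuming z > 0]: now -z**6/6 - 5*log(z) + ∫(-2*z**3) dz.
Step 4. Evaluate the standard form: now -z**6/6 - z**4/2 - 5*log(z).
Answer: -z**6/6 - z**4/2 - 5*log(z).


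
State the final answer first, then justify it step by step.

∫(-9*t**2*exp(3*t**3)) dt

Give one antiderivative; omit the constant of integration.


The answer is -exp(3*t**3).
Step 1. Substitute u = t**3, turning ∫(-9*t**2*exp(3*t**3)) dt into ∫(-3*exp(3*u)) du: now ∫(-3*exp(3*u)) du.
Step 2. Evaluate the standard form: now -exp(3*u).
Step 3. Substitute back u = t**3: now -exp(3*t**3).
Answer: -exp(3*t**3).


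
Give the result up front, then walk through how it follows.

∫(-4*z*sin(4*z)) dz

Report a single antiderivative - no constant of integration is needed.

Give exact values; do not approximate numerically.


The answer is z*cos(4*z) - sin(4*z)/4.
Step 1. Integrate ∫(-4*z*sin(4*z)) dz by parts with u = z, dv = (-4*sin(4*z)) dz, so v = cos(4*z): now z*cos(4*z) + ∫(-cos(4*z)) dz.
Step 2. Evaluate the standard form: now z*cos(4*z) - sin(4*z)/4.
Answer: z*cos(4*z) - sin(4*z)/4.


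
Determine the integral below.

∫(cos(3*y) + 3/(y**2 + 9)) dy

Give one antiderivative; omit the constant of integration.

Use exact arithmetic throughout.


Answer: sin(3*y)/3 + atan(y/3).


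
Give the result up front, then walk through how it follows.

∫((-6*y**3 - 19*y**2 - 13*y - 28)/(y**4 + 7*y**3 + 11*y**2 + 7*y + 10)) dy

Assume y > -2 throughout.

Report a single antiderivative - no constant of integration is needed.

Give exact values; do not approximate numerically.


The answer is -2*log(y + 2) - 4*log(y + 5) - atan(y).
Step 1. Decompose ∫((-6*y**3 - 19*y**2 - 13*y - 28)/(y**4 + 7*y**3 + 11*y**2 + 7*y + 10)) dy by partial fractions, (-6*y**3 - 19*y**2 - 13*y - 28)/(y**4 + 7*y**3 + 11*y**2 + 7*y + 10) = -1/(y**2 + 1) - 4/(y + 5) - 2/(y + 2): now ∫(-2/(y + 2)) dy + ∫(-4/(y + 5)) dy + ∫(-1/(y**2 + 1)) dy.
Step 2. Evaluate the standard form [assuming y > -5]: now -4*log(y + 5) + ∫(-2/(y + 2)) dy + ∫(-1/(y**2 + 1)) dy.
Step 3. Evaluate the standard form [assuming y > -2]: now -2*log(y + 2) - 4*log(y + 5) + ∫(-1/(y**2 + 1)) dy.
Step 4. Evaluate the standard form: now -2*log(y + 2) - 4*log(y + 5) - atan(y).
Answer: -2*log(y + 2) - 4*log(y + 5) - atan(y).


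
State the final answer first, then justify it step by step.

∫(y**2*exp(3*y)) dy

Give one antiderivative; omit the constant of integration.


The answer is y**2*exp(3*y)/3 - 2*y*exp(3*y)/9 + 2*exp(3*y)/27.
Step 1. Integrate ∫(y**2*exp(3*y)) dy by parts with u = y**2, dv = (exp(3*y)) dy, so v = exp(3*y)/3: now y**2*exp(3*y)/3 + ∫(-2*y*exp(3*y)/3) dy.
Step 2. Integrate ∫(-2*y*exp(3*y)/3) dy by parts with u = y, dv = (-2*exp(3*y)/3) dy, so v = -2*exp(3*y)/9: now y**2*exp(3*y)/3 - 2*y*exp(3*y)/9 + ∫(2*exp(3*y)/9) dy.
Step 3. Evaluate the standard form: now y**2*exp(3*y)/3 - 2*y*exp(3*y)/9 + 2*exp(3*y)/27.
Answer: y**2*exp(3*y)/3 - 2*y*exp(3*y)/9 + 2*exp(3*y)/27.


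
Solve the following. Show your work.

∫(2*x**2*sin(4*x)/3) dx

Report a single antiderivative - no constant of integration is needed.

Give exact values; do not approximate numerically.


Step 1. Integrate ∫(2*x**2*sin(4*x)/3) dx by parts with u = x**2, dv = (2*sin(4*x)/3) dx, so v = -cos(4*x)/6: now -x**2*cos(4*x)/6 + ∫(x*cos(4*x)/3) dx.
Step 2. Integrate ∫(x*cos(4*x)/3) dx by parts with u = x, dv = (cos(4*x)/3) dx, so v = sin(4*x)/12: now -x**2*cos(4*x)/6 + x*sin(4*x)/12 + ∫(-sin(4*x)/12) dx.
Step 3. Evaluate the standard form: now -x**2*cos(4*x)/6 + x*sin(4*x)/12 + cos(4*x)/48.
Answer: -x**2*cos(4*x)/6 + x*sin(4*x)/12 + cos(4*x)/48.


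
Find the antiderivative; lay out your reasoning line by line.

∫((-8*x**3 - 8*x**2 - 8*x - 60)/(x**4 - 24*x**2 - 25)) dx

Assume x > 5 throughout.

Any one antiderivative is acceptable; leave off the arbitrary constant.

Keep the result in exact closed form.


Step 1. Decompose ∫((-8*x**3 - 8*x**2 - 8*x - 60)/(x**4 - 24*x**2 - 25)) dx by partial fractions, (-8*x**3 - 8*x**2 - 8*x - 60)/(x**4 - 24*x**2 - 25) = 2/(x**2 + 1) - 3/(x + 5) - 5/(x - 5): now ∫(-5/(x - 5)) dx + ∫(-3/(x + 5)) dx + ∫(2/(x**2 + 1)) dx.
Step 2. Evaluate the standard form [assuming x > 5]: now -5*log(x - 5) + ∫(-3/(x + 5)) dx + ∫(2/(x**2 + 1)) dx.
Step 3. Evaluate the standard form [assuming x > -5]: now -5*log(x - 5) - 3*log(x + 5) + ∫(2/(x**2 + 1)) dx.
Step 4. Evaluate the standard form: now -5*log(x - 5) - 3*log(x + 5) + 2*atan(x).
Answer: -5*log(x - 5) - 3*log(x + 5) + 2*atan(x).


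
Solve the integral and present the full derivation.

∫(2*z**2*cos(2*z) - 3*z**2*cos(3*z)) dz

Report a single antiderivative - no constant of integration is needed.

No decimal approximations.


Step 1. Rewrite: now ∫(2*z**2*cos(2*z)) dz + ∫(-3*z**2*cos(3*z)) dz.
Step 2. Integrate ∫(-3*z**2*cos(3*z)) dz by parts with u = z**2, dv = (-3*cos(3*z)) dz, so v = -sin(3*z): now -z**2*sin(3*z) + ∫(2*z*sin(3*z)) dz + ∫(2*z**2*cos(2*z)) dz.
Step 3. Integrate ∫(2*z*sin(3*z)) dz by parts with u = z, dv = (2*sin(3*z)) dz, so v = -2*cos(3*z)/3: now -z**2*sin(3*z) - 2*z*cos(3*z)/3 + ∫(2*z**2*cos(2*z)) dz + ∫(2*cos(3*z)/3) dz.
Step 4. Evaluate the standard form: now -z**2*sin(3*z) - 2*z*cos(3*z)/3 + 2*sin(3*z)/9 + ∫(2*z**2*cos(2*z)) dz.
Step 5. Integrate ∫(2*z**2*cos(2*z)) dz by parts with u = z**2, dv = (2*cos(2*z)) dz, so v = sin(2*z): now z**2*sin(2*z) - z**2*sin(3*z) - 2*z*cos(3*z)/3 + 2*sin(3*z)/9 + ∫(-2*z*sin(2*z)) dz.
Step 6. Integrate ∫(-2*z*sin(2*z)) dz by parts with u = z, dv = (-2*sin(2*z)) dz, so v = cos(2*z): now z**2*sin(2*z) - z**2*sin(3*z) + z*cos(2*z) - 2*z*cos(3*z)/3 + 2*sin(3*z)/9 + ∫(-cos(2*z)) dz.
Step 7. Evaluate the standard form: now z**2*sin(2*z) - z**2*sin(3*z) + z*cos(2*z) - 2*z*cos(3*z)/3 - sin(2*z)/2 + 2*sin(3*z)/9.
Answer: z**2*sin(2*z) - z**2*sin(3*z) + z*cos(2*z) - 2*z*cos(3*z)/3 - sin(2*z)/2 + 2*sin(3*z)/9.


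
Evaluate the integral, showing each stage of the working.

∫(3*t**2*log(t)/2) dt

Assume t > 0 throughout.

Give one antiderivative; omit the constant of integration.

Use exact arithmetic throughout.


Step 1. Integrate ∫(3*t**2*log(t)/2) dt by parts with u = log(t), dv = (3*t**2/2) dt, so v = t**3/2 [assuming t > 0]: now t**3*log(t)/2 + ∫(-t**2/2) dt.
Step 2. Evaluate the standard form: now t**3*log(t)/2 - t**3/6.
Answer: t**3*log(t)/2 - t**3/6.


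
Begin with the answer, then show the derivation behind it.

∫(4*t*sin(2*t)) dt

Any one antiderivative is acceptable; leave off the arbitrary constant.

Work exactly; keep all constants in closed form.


The answer is -2*t*cos(2*t) + sin(2*t).
Step 1. Integrate ∫(4*t*sin(2*t)) dt by parts with u = t, dv = (4*sin(2*t)) dt, so v = -2*cos(2*t): now -2*t*cos(2*t) + ∫(2*cos(2*t)) dt.
Step 2. Evaluate the standard form: now -2*t*cos(2*t) + sin(2*t).
Answer: -2*t*cos(2*t) + sin(2*t).


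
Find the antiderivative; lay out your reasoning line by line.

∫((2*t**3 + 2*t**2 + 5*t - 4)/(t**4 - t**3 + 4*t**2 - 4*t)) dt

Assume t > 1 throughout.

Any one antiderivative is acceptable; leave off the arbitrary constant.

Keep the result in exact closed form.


Step 1. Decompose ∫((2*t**3 + 2*t**2 + 5*t - 4)/(t**4 - t**3 + 4*t**2 - 4*t)) dt by partial fractions, (2*t**3 + 2*t**2 + 5*t - 4)/(t**4 - t**3 + 4*t**2 - 4*t) = 3/(t**2 + 4) + 1/(t - 1) + 1/t: now ∫(1/t) dt + ∫(1/(t - 1)) dt + ∫(3/(t**2 + 4)) dt.
Step 2. Evaluate the standard form [assuming t > 0]: now log(t) + ∫(1/(t - 1)) dt + ∫(3/(t**2 + 4)) dt.
Step 3. Evaluate the standard form [assuming t > 1]: now log(t) + log(t - 1) + ∫(3/(t**2 + 4)) dt.
Step 4. Evaluate the standard form: now log(t) + log(t - 1) + 3*atan(t/2)/2.
Answer: log(t) + log(t - 1) + 3*atan(t/2)/2.


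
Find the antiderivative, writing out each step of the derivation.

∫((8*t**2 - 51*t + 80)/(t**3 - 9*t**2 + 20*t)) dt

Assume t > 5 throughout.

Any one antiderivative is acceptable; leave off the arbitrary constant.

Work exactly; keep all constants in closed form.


Step 1. Decompose ∫((8*t**2 - 51*t + 80)/(t**3 - 9*t**2 + 20*t)) dt by partial fractions, (8*t**2 - 51*t + 80)/(t**3 - 9*t**2 + 20*t) = -1/(t - 4) + 5/(t - 5) + 4/t: now ∫(4/t) dt + ∫(5/(t - 5)) dt + ∫(-1/(t - 4)) dt.
Step 2. Evaluate the standard form [assuming t > 5]: now 5*log(t - 5) + ∫(4/t) dt + ∫(-1/(t - 4)) dt.
Step 3. Evaluate the standard form [assuming t > 4]: now 5*log(t - 5) - log(t - 4) + ∫(4/t) dt.
Step 4. Evaluate the standard form [assuming t > 0]: now 4*log(t) + 5*log(t - 5) - log(t - 4).
Answer: 4*log(t) + 5*log(t - 5) - log(t - 4).
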